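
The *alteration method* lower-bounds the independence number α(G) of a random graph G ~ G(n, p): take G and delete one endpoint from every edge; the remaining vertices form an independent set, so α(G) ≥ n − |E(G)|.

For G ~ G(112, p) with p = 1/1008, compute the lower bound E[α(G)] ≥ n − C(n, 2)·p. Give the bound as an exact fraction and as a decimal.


E[|E(G)|] = C(112, 2)·p = 6216 · (1/1008) = 37/6.
E[α(G)] ≥ n − E[|E(G)|] = 112 − 37/6 = 635/6.
Numerically: ≈ 105.8333.
(This is only a lower bound; the true E[α(G)] may be larger.)

E[α(G)] ≥ 635/6 ≈ 105.8333.


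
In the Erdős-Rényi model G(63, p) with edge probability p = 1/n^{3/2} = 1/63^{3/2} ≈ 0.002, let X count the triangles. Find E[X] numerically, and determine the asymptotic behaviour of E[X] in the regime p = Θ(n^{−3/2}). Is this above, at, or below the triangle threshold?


Number of potential triangles: C(63, 3) = 39711.
Each occurs with probability p³ ≈ (0.002)³ ≈ 7.997745e-09.
By linearity: E[X] = C(63, 3)·p³ ≈ 39711 · 7.997745e-09 ≈ 0.0003.
Since α = 3/2 > 1, p = c/n^{3/2} = o(1/n) is below the triangle threshold p ~ 1/n. Asymptotically E[X] ~ (c³/6)·n^{3(1−α)} = (1³/6)·n^{-1.5} → 0, so by Markov's inequality G has no triangles w.h.p.

E[X] ≈ 0.0003; in regime p = Θ(1/n^{3/2}) E[X] tends to 0 (below the triangle threshold p ~ 1/n).


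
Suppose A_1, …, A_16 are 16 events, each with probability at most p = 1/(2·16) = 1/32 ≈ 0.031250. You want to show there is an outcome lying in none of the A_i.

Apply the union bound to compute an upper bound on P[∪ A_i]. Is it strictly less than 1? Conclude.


Union bound: P[∪_{i=1}^{16} A_i] ≤ Σ_i P[A_i] ≤ 16·p = 16·(1/32) = 1/2.
Numerically: 1/2 ≈ 0.500000.
Is 1/2 < 1? YES.
Since P[∪ A_i] ≤ 1/2 < 1, the complement has P[∩ A_i^c] ≥ 1 − 1/2 = 1/2 > 0, so some outcome avoids every A_i.

16·p = 1/2 ≈ 0.500000; existence CERTIFIED by the union bound.


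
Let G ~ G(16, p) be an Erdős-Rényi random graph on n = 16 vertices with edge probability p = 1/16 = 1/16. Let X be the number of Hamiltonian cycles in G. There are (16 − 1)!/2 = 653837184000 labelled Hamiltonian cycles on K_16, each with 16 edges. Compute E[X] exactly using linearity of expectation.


K_16 has (16 − 1)!/2 = 653837184000 labelled Hamiltonian cycles.
For each such Hamiltonian cycle H, let X_H = 1 if all 16 edges of H are present in G. Then P[X_H = 1] = p^{16} = (1/16)^{16} = 1/18446744073709551616.
By linearity: E[X] = Σ_H E[X_H] = 653837184000 · p^{16} = 653837184000 · 1/18446744073709551616 = 638512875/18014398509481984.
Numerically: E[X] ≈ 3.54446e-08.

E[X] = 653837184000 · (1/16)^{16} = 638512875/18014398509481984 ≈ 3.54446e-08.


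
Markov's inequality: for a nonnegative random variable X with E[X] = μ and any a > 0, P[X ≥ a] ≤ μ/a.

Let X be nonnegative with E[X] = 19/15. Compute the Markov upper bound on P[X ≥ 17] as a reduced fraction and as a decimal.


μ = E[X] = 19/15, a = 17.
Markov: P[X ≥ 17] ≤ μ/a = (19/15)/17 = 19/255.
Numerically: ≈ 0.075.
(Since a = 17 > μ = 1.267, the bound 19/255 is < 1 and informative.)

P[X ≥ 17] ≤ 19/255 ≈ 0.075.


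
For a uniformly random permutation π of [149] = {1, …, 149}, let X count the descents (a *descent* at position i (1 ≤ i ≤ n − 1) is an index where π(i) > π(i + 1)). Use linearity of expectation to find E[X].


Write X = Σ X_I over i = 1, …, 148, with X_I the indicator of one descent.
There are 148 indicators.
For each fixed i, the pair (π(i), π(i+1)) is a uniformly random ordered pair of distinct values from {1, …, 149}; by symmetry P[π(i) > π(i+1)] = 1/2.
By linearity: E[X] = 148 · (1/2) = (149 − 1) · (1/2) = 74 ≈ 74.000000.

E[X] = 74 = 74.000000.


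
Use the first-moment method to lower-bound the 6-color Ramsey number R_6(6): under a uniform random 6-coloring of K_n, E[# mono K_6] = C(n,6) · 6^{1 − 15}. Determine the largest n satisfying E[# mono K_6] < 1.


We need C(n, 6) · 6^{1 − 15} < 1, i.e. C(n, 6) < 6^{15 − 1} = 78364164096.
Check values of n near the boundary:
  n = 192: C(192, 6) = 64300886496; 64300886496 < 78364164096? YES
  n = 193: C(193, 6) = 66364016544; 66364016544 < 78364164096? YES
  n = 194: C(194, 6) = 68482017072; 68482017072 < 78364164096? YES
  n = 195: C(195, 6) = 70656049360; 70656049360 < 78364164096? YES
  n = 196: C(196, 6) = 72887293024; 72887293024 < 78364164096? YES
  n = 197: C(197, 6) = 75176946208; 75176946208 < 78364164096? YES
  n = 198: C(198, 6) = 77526225777; 77526225777 < 78364164096? YES
  n = 199: C(199, 6) = 79936367511; 79936367511 < 78364164096? NO
The largest n with C(n, 6) < 78364164096 is n = 198 (where E[X] = 25842075259/26121388032 ≈ 0.9893). Hence R_6(6) > 198, i.e. R_6(6) ≥ 199.

Largest n = 198; hence R_6(6) > 198.


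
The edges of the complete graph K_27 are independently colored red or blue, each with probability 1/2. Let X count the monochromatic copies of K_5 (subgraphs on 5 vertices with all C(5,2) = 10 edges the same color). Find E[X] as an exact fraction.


Let X = Σ_S X_S over the C(27, 5) = 80730 subsets S of size 5, where X_S = 1 if the K_5 on S is monochromatic.
For a fixed S, the K_5 on S has C(5, 2) = 10 edges. P[all 10 edges red] = (1/2)^10, and likewise for blue, so P[monochromatic] = 2·(1/2)^10 = 2^{1 − 10} = 1/512.
By linearity of expectation: E[X] = C(27, 5) · 2^{1 − 10} = 80730 · 1/512 = 40365/256.
Numerically: E[X] ≈ 157.67578.

E[X] = C(27,5)·2^(1−C(5,2)) = 40365/256 ≈ 157.67578.


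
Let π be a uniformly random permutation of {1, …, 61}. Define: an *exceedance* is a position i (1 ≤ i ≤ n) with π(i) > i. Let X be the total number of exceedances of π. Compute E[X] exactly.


Write X = Σ_{i=1}^{61} X_i, where X_i = 1_{π(i) > i}.
For each fixed i, π(i) is uniform over {1, …, 61} (marginal of a uniform permutation), so P[π(i) > i] = (n − i)/n. Summing: Σ_{i=1}^{61} (n − i)/n = (0 + 1 + … + 60)/61 = 61(61 − 1)/(2·61) = (61 − 1)/2.
Hence E[X] = Σ_{i=1}^{61} (61 − i)/61 = 30 ≈ 30.00000.

E[X] = 30 = 30.00000.


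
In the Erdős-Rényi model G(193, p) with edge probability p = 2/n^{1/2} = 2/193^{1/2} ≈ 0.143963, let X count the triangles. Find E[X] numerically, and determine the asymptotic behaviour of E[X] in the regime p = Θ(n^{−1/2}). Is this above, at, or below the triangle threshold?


Number of potential triangles: C(193, 3) = 1179616.
Each occurs with probability p³ ≈ (0.143963)³ ≈ 2.98369223e-03.
By linearity: E[X] = C(193, 3)·p³ ≈ 1179616 · 2.98369223e-03 ≈ 3519.611095.
Since α = 1/2 < 1, p = c/n^{1/2} ≫ 1/n is above the triangle threshold p ~ 1/n. Asymptotically E[X] ~ (c³/6)·n^{3(1−α)} = (2³/6)·n^{1.5} → ∞; triangles are abundant w.h.p.

E[X] ≈ 3519.611095; in regime p = Θ(1/n^{1/2}) E[X] diverges (above the triangle threshold p ~ 1/n).


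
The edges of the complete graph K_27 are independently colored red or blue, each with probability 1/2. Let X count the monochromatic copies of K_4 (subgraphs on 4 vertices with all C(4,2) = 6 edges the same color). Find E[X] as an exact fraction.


Let X = Σ_S X_S over the C(27, 4) = 17550 subsets S of size 4, where X_S = 1 if the K_4 on S is monochromatic.
For a fixed S, the K_4 on S has C(4, 2) = 6 edges. P[all 6 edges red] = (1/2)^6, and likewise for blue, so P[monochromatic] = 2·(1/2)^6 = 2^{1 − 6} = 1/32.
By linearity of expectation: E[X] = C(27, 4) · 2^{1 − 6} = 17550 · 1/32 = 8775/16.
Numerically: E[X] ≈ 548.437500.

E[X] = C(27,4)·2^(1−C(4,2)) = 8775/16 ≈ 548.437500.


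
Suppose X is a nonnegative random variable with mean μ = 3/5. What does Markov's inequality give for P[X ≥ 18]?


μ = E[X] = 3/5, a = 18.
Markov: P[X ≥ 18] ≤ μ/a = (3/5)/18 = 1/30.
Numerically: ≈ 0.03333.
(Since a = 18 > μ = 0.60000, the bound 1/30 is < 1 and informative.)

P[X ≥ 18] ≤ 1/30 ≈ 0.03333.


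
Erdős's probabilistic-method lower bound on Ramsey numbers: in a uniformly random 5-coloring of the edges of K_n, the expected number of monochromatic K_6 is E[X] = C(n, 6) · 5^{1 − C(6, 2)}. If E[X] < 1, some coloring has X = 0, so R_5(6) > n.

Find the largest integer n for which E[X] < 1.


We need C(n, 6) · 5^{1 − 15} < 1, i.e. C(n, 6) < 5^{15 − 1} = 6103515625.
Check values of n near the boundary:
  n = 124: C(124, 6) = 4465475476; 4465475476 < 6103515625? YES
  n = 125: C(125, 6) = 4690625500; 4690625500 < 6103515625? YES
  n = 126: C(126, 6) = 4925156775; 4925156775 < 6103515625? YES
  n = 127: C(127, 6) = 5169379425; 5169379425 < 6103515625? YES
  n = 128: C(128, 6) = 5423611200; 5423611200 < 6103515625? YES
  n = 129: C(129, 6) = 5688177600; 5688177600 < 6103515625? YES
  n = 130: C(130, 6) = 5963412000; 5963412000 < 6103515625? YES
  n = 131: C(131, 6) = 6249655776; 6249655776 < 6103515625? NO
  n = 132: C(132, 6) = 6547258432; 6547258432 < 6103515625? NO
  n = 133: C(133, 6) = 6856577728; 6856577728 < 6103515625? NO
The largest n with C(n, 6) < 6103515625 is n = 130 (where E[X] = 47707296/48828125 ≈ 0.977045). Hence R_5(6) > 130, i.e. R_5(6) ≥ 131.

Largest n = 130; hence R_5(6) > 130.


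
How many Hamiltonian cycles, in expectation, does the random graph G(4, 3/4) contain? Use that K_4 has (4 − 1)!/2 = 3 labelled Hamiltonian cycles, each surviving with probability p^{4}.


K_4 has (4 − 1)!/2 = 3 labelled Hamiltonian cycles.
For each such Hamiltonian cycle H, let X_H = 1 if all 4 edges of H are present in G. Then P[X_H = 1] = p^{4} = (3/4)^{4} = 81/256.
By linearity: E[X] = Σ_H E[X_H] = 3 · p^{4} = 3 · 81/256 = 243/256.
Numerically: E[X] ≈ 0.949.

E[X] = 3 · (3/4)^{4} = 243/256 ≈ 0.949.


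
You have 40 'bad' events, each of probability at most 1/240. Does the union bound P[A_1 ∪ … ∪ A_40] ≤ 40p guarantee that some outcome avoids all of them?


Union bound: P[∪_{i=1}^{40} A_i] ≤ Σ_i P[A_i] ≤ 40·p = 40·(1/240) = 1/6.
Numerically: 1/6 ≈ 0.1667.
Is 1/6 < 1? YES.
Since P[∪ A_i] ≤ 1/6 < 1, the complement has P[∩ A_i^c] ≥ 1 − 1/6 = 5/6 > 0, so some outcome avoids every A_i.

40·p = 1/6 ≈ 0.1667; existence CERTIFIED by the union bound.


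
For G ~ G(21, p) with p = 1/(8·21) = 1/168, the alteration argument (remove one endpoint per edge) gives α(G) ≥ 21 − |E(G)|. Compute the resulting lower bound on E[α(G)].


E[|E(G)|] = C(21, 2)·p = 210 · (1/168) = 5/4.
E[α(G)] ≥ n − E[|E(G)|] = 21 − 5/4 = 79/4.
Numerically: ≈ 19.750.
(This is only a lower bound; the true E[α(G)] may be larger.)

E[α(G)] ≥ 79/4 ≈ 19.750.


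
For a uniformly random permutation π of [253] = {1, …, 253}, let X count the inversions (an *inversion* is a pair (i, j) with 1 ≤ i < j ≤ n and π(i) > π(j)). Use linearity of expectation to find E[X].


Write X = Σ X_I over the C(253, 2) = 31878 pairs i < j, with X_I the indicator of one inversion.
There are 31878 indicators.
For each fixed pair i < j, the values π(i) and π(j) are two distinct elements of {1, …, 253} in uniformly random order; by symmetry P[π(i) > π(j)] = 1/2.
By linearity: E[X] = 31878 · (1/2) = C(253, 2) · (1/2) = 31878/2 = 15939 ≈ 15939.000000.

E[X] = 15939 = 15939.000000.


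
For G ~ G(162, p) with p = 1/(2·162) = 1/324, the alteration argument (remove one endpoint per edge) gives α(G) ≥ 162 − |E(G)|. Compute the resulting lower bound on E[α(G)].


E[|E(G)|] = C(162, 2)·p = 13041 · (1/324) = 161/4.
E[α(G)] ≥ n − E[|E(G)|] = 162 − 161/4 = 487/4.
Numerically: ≈ 121.75000.
(This is only a lower bound; the true E[α(G)] may be larger.)

E[α(G)] ≥ 487/4 ≈ 121.75000.


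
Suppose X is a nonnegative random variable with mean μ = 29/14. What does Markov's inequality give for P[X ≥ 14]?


μ = E[X] = 29/14, a = 14.
Markov: P[X ≥ 14] ≤ μ/a = (29/14)/14 = 29/196.
Numerically: ≈ 0.14796.
(Since a = 14 > μ = 2.07143, the bound 29/196 is < 1 and informative.)

P[X ≥ 14] ≤ 29/196 ≈ 0.14796.


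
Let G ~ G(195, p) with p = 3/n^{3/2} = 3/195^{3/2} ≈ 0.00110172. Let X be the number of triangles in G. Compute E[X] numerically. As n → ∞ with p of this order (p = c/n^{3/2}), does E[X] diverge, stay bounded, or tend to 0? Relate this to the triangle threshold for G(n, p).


Number of potential triangles: C(195, 3) = 1216865.
Each occurs with probability p³ ≈ (0.00110172)³ ≈ 1.33723586e-09.
By linearity: E[X] = C(195, 3)·p³ ≈ 1216865 · 1.33723586e-09 ≈ 0.001627.
Since α = 3/2 > 1, p = c/n^{3/2} = o(1/n) is below the triangle threshold p ~ 1/n. Asymptotically E[X] ~ (c³/6)·n^{3(1−α)} = (3³/6)·n^{-1.5} → 0, so by Markov's inequality G has no triangles w.h.p.

E[X] ≈ 0.001627; in regime p = Θ(1/n^{3/2}) E[X] tends to 0 (below the triangle threshold p ~ 1/n).


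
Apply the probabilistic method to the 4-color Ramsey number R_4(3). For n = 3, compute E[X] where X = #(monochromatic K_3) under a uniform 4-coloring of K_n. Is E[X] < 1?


E[X] = C(3, 3) · 4^{1 − 3} = 1 · 4^{−2} = 1/16.
As a reduced fraction: E[X] = 1/16 ≈ 0.0625.
Is E[X] < 1? YES.
Since E[X] < 1, there exists a 4-coloring of K_{3} with no monochromatic K_3; hence R_4(3) > 3.

E[X] = 1/16 ≈ 0.0625; E[X] < 1, so R_4(3) > 3.


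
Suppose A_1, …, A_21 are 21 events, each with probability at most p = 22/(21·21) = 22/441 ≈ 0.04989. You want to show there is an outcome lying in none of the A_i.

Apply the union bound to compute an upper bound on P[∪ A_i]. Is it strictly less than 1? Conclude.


Union bound: P[∪_{i=1}^{21} A_i] ≤ Σ_i P[A_i] ≤ 21·p = 21·(22/441) = 22/21.
Numerically: 22/21 ≈ 1.04762.
Is 22/21 < 1? NO.
Since the bound 22/21 is ≥ 1, the union bound is uninformative here; it does NOT by itself certify existence.

21·p = 22/21 ≈ 1.04762; existence NOT certified by the union bound.


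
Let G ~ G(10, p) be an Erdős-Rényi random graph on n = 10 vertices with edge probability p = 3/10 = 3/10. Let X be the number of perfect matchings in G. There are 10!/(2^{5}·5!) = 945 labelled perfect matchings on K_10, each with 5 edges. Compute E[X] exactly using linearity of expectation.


K_10 has 10!/(2^{5}·5!) = 945 labelled perfect matchings.
For each such perfect matching H, let X_H = 1 if all 5 edges of H are present in G. Then P[X_H = 1] = p^{5} = (3/10)^{5} = 243/100000.
By linearity of expectation: E[X] = Σ_H E[X_H] = 945 · p^{5} = 945 · 243/100000 = 45927/20000.
Numerically: E[X] ≈ 2.296.

E[X] = 945 · (3/10)^{5} = 45927/20000 ≈ 2.296.


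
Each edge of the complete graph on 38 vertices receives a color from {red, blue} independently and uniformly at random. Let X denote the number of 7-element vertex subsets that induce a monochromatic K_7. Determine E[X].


Let X = Σ_S X_S over the C(38, 7) = 12620256 subsets S of size 7, where X_S = 1 if the K_7 on S is monochromatic.
For a fixed S, the K_7 on S has C(7, 2) = 21 edges. P[all 21 edges red] = (1/2)^21, and likewise for blue, so P[monochromatic] = 2·(1/2)^21 = 2^{1 − 21} = 1/1048576.
By linearity of expectation: E[X] = C(38, 7) · 2^{1 − 21} = 12620256 · 1/1048576 = 394383/32768.
Numerically: E[X] ≈ 12.0356.

E[X] = C(38,7)·2^(1−C(7,2)) = 394383/32768 ≈ 12.0356.


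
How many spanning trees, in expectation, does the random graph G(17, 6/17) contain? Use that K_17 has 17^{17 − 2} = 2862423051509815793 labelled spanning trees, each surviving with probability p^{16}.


K_17 has 17^{17 − 2} = 2862423051509815793 labelled spanning trees.
For each such spanning tree H, let X_H = 1 if all 16 edges of H are present in G. Then P[X_H = 1] = p^{16} = (6/17)^{16} = 2821109907456/48661191875666868481.
By linearity of expectation: E[X] = Σ_H E[X_H] = 2862423051509815793 · p^{16} = 2862423051509815793 · 2821109907456/48661191875666868481 = 2821109907456/17.
Numerically: E[X] ≈ 1.65948e+11.

E[X] = 2862423051509815793 · (6/17)^{16} = 2821109907456/17 ≈ 1.65948e+11.


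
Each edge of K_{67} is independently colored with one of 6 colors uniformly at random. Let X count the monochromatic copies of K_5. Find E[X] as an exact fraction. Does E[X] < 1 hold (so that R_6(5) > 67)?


E[X] = C(67, 5) · 6^{1 − 10} = 9657648 · 6^{−9} = 9657648/10077696.
As a reduced fraction: E[X] = 67067/69984 ≈ 0.958319.
Is E[X] < 1? YES.
Since E[X] < 1, there exists a 6-coloring of K_{67} with no monochromatic K_5; hence R_6(5) > 67.

E[X] = 67067/69984 ≈ 0.958319; E[X] < 1, so R_6(5) > 67.


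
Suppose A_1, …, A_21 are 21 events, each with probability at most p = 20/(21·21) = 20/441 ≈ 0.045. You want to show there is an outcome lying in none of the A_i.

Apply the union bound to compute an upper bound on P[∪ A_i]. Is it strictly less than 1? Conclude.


Union bound: P[∪_{i=1}^{21} A_i] ≤ Σ_i P[A_i] ≤ 21·p = 21·(20/441) = 20/21.
Numerically: 20/21 ≈ 0.952.
Is 20/21 < 1? YES.
Since P[∪ A_i] ≤ 20/21 < 1, the complement has P[∩ A_i^c] ≥ 1 − 20/21 = 1/21 > 0, so some outcome avoids every A_i.

21·p = 20/21 ≈ 0.952; existence CERTIFIED by the union bound.


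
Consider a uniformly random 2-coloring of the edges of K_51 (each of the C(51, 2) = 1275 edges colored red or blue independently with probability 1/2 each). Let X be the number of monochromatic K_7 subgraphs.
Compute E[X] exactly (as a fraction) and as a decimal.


Let X = Σ_S X_S over the C(51, 7) = 115775100 subsets S of size 7, where X_S = 1 if the K_7 on S is monochromatic.
For a fixed S, the K_7 on S has C(7, 2) = 21 edges. P[all 21 edges red] = (1/2)^21, and likewise for blue, so P[monochromatic] = 2·(1/2)^21 = 2^{1 − 21} = 1/1048576.
By linearity: E[X] = C(51, 7) · 2^{1 − 21} = 115775100 · 1/1048576 = 28943775/262144.
Numerically: E[X] ≈ 110.4117.

E[X] = C(51,7)·2^(1−C(7,2)) = 28943775/262144 ≈ 110.4117.


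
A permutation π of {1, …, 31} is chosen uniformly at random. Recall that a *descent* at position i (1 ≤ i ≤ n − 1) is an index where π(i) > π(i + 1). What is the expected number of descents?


Write X = Σ X_I over i = 1, …, 30, with X_I the indicator of one descent.
There are 30 indicators.
For each fixed i, the pair (π(i), π(i+1)) is a uniformly random ordered pair of distinct values from {1, …, 31}; by symmetry P[π(i) > π(i+1)] = 1/2.
By linearity: E[X] = 30 · (1/2) = (31 − 1) · (1/2) = 15 ≈ 15.000.

E[X] = 15 = 15.000.


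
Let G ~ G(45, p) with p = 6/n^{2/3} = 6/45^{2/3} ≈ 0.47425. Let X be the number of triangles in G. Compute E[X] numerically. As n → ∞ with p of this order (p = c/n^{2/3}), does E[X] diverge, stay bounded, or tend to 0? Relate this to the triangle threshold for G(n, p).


Number of potential triangles: C(45, 3) = 14190.
Each occurs with probability p³ ≈ (0.47425)³ ≈ 1.0666667e-01.
By linearity: E[X] = C(45, 3)·p³ ≈ 14190 · 1.0666667e-01 ≈ 1513.60000.
Since α = 2/3 < 1, p = c/n^{2/3} ≫ 1/n is above the triangle threshold p ~ 1/n. Asymptotically E[X] ~ (c³/6)·n^{3(1−α)} = (6³/6)·n^{1} → ∞; triangles are abundant w.h.p.

E[X] ≈ 1513.60000; in regime p = Θ(1/n^{2/3}) E[X] diverges (above the triangle threshold p ~ 1/n).


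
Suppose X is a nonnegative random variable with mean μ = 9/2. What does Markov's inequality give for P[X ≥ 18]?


μ = E[X] = 9/2, a = 18.
Markov: P[X ≥ 18] ≤ μ/a = (9/2)/18 = 1/4.
Numerically: ≈ 0.2500.
(Since a = 18 > μ = 4.5000, the bound 1/4 is < 1 and informative.)

P[X ≥ 18] ≤ 1/4 ≈ 0.2500.


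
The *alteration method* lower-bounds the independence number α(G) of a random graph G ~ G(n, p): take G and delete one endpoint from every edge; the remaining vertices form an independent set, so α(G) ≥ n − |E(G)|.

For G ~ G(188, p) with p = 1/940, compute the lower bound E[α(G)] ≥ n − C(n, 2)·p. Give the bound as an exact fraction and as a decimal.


E[|E(G)|] = C(188, 2)·p = 17578 · (1/940) = 187/10.
E[α(G)] ≥ n − E[|E(G)|] = 188 − 187/10 = 1693/10.
Numerically: ≈ 169.300.
(This is only a lower bound; the true E[α(G)] may be larger.)

E[α(G)] ≥ 1693/10 ≈ 169.300.


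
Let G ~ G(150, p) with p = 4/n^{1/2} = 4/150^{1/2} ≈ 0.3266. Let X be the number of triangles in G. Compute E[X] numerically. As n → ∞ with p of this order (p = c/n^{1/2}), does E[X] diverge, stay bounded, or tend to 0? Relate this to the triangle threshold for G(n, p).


Number of potential triangles: C(150, 3) = 551300.
Each occurs with probability p³ ≈ (0.3266)³ ≈ 3.4837187e-02.
By linearity: E[X] = C(150, 3)·p³ ≈ 551300 · 3.4837187e-02 ≈ 19205.74144.
Since α = 1/2 < 1, p = c/n^{1/2} ≫ 1/n is above the triangle threshold p ~ 1/n. Asymptotically E[X] ~ (c³/6)·n^{3(1−α)} = (4³/6)·n^{1.5} → ∞; triangles are abundant w.h.p.

E[X] ≈ 19205.74144; in regime p = Θ(1/n^{1/2}) E[X] diverges (above the triangle threshold p ~ 1/n).


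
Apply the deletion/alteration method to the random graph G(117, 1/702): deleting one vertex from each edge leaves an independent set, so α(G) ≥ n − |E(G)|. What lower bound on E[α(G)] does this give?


E[|E(G)|] = C(117, 2)·p = 6786 · (1/702) = 29/3.
E[α(G)] ≥ n − E[|E(G)|] = 117 − 29/3 = 322/3.
Numerically: ≈ 107.333333.
(This is only a lower bound; the true E[α(G)] may be larger.)

E[α(G)] ≥ 322/3 ≈ 107.333333.


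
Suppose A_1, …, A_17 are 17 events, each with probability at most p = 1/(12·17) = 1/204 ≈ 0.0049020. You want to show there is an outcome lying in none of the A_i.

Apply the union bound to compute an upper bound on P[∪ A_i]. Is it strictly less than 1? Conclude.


Union bound: P[∪_{i=1}^{17} A_i] ≤ Σ_i P[A_i] ≤ 17·p = 17·(1/204) = 1/12.
Numerically: 1/12 ≈ 0.0833333.
Is 1/12 < 1? YES.
Since P[∪ A_i] ≤ 1/12 < 1, the complement has P[∩ A_i^c] ≥ 1 − 1/12 = 11/12 > 0, so some outcome avoids every A_i.

17·p = 1/12 ≈ 0.0833333; existence CERTIFIED by the union bound.


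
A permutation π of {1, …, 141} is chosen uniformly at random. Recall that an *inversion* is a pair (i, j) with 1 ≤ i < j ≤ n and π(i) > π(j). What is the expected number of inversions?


Write X = Σ X_I over the C(141, 2) = 9870 pairs i < j, with X_I the indicator of one inversion.
There are 9870 indicators.
For each fixed pair i < j, the values π(i) and π(j) are two distinct elements of {1, …, 141} in uniformly random order; by symmetry P[π(i) > π(j)] = 1/2.
By linearity: E[X] = 9870 · (1/2) = C(141, 2) · (1/2) = 9870/2 = 4935 ≈ 4935.000.

E[X] = 4935 = 4935.000.


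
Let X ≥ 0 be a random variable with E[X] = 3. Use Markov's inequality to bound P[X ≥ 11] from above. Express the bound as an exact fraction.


μ = E[X] = 3, a = 11.
Markov: P[X ≥ 11] ≤ μ/a = (3)/11 = 3/11.
Numerically: ≈ 0.272727.
(Since a = 11 > μ = 3.000000, the bound 3/11 is < 1 and informative.)

P[X ≥ 11] ≤ 3/11 ≈ 0.272727.


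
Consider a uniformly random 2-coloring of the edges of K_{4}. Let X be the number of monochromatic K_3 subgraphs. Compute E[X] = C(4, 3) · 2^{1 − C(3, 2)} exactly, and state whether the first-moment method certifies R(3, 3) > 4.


E[X] = C(4, 3) · 2^{1 − 3} = 4 · 2^{−2} = 4/4.
As a reduced fraction: E[X] = 1 ≈ 1.0000000.
Is E[X] < 1? NO.
Since E[X] ≥ 1, the first-moment bound is inconclusive at n = 4; it does NOT by itself certify R(3, 3) > 4.

E[X] = 1 ≈ 1.0000000; E[X] ≥ 1; first-moment method inconclusive here.


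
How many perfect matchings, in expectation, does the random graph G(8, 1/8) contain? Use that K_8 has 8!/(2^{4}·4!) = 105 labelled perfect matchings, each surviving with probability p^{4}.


K_8 has 8!/(2^{4}·4!) = 105 labelled perfect matchings.
For each such perfect matching H, let X_H = 1 if all 4 edges of H are present in G. Then P[X_H = 1] = p^{4} = (1/8)^{4} = 1/4096.
By linearity of expectation: E[X] = Σ_H E[X_H] = 105 · p^{4} = 105 · 1/4096 = 105/4096.
Numerically: E[X] ≈ 0.02563.

E[X] = 105 · (1/8)^{4} = 105/4096 ≈ 0.02563.


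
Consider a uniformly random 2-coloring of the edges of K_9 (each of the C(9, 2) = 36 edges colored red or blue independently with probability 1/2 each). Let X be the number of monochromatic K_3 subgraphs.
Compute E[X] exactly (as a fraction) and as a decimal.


Let X = Σ_S X_S over the C(9, 3) = 84 subsets S of size 3, where X_S = 1 if the K_3 on S is monochromatic.
For a fixed S, the K_3 on S has C(3, 2) = 3 edges. P[all 3 edges red] = (1/2)^3, and likewise for blue, so P[monochromatic] = 2·(1/2)^3 = 2^{1 − 3} = 1/4.
Summing: E[X] = C(9, 3) · 2^{1 − 3} = 84 · 1/4 = 21.
Numerically: E[X] ≈ 21.0000.

E[X] = C(9,3)·2^(1−C(3,2)) = 21 ≈ 21.0000.


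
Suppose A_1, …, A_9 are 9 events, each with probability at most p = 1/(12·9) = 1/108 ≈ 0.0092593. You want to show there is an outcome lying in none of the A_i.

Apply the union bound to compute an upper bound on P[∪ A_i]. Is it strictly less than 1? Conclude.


Union bound: P[∪_{i=1}^{9} A_i] ≤ Σ_i P[A_i] ≤ 9·p = 9·(1/108) = 1/12.
Numerically: 1/12 ≈ 0.0833333.
Is 1/12 < 1? YES.
Since P[∪ A_i] ≤ 1/12 < 1, the complement has P[∩ A_i^c] ≥ 1 − 1/12 = 11/12 > 0, so some outcome avoids every A_i.

9·p = 1/12 ≈ 0.0833333; existence CERTIFIED by the union bound.


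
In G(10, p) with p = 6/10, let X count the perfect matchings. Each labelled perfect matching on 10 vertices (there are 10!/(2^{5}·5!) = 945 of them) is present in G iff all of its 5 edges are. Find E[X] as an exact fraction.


K_10 has 10!/(2^{5}·5!) = 945 labelled perfect matchings.
For each such perfect matching H, let X_H = 1 if all 5 edges of H are present in G. Then P[X_H = 1] = p^{5} = (3/5)^{5} = 243/3125.
By linearity: E[X] = Σ_H E[X_H] = 945 · p^{5} = 945 · 243/3125 = 45927/625.
Numerically: E[X] ≈ 73.5.

E[X] = 945 · (3/5)^{5} = 45927/625 ≈ 73.5.


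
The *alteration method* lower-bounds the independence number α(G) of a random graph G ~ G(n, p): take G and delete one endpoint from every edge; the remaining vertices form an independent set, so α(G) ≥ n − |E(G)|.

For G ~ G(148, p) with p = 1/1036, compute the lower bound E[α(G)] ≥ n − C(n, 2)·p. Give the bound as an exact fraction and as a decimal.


E[|E(G)|] = C(148, 2)·p = 10878 · (1/1036) = 21/2.
E[α(G)] ≥ n − E[|E(G)|] = 148 − 21/2 = 275/2.
Numerically: ≈ 137.50000.
(This is only a lower bound; the true E[α(G)] may be larger.)

E[α(G)] ≥ 275/2 ≈ 137.50000.


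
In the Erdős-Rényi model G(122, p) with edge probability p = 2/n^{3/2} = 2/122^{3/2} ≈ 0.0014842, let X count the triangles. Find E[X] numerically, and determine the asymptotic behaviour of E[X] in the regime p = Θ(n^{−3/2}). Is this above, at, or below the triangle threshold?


Number of potential triangles: C(122, 3) = 295240.
Each occurs with probability p³ ≈ (0.0014842)³ ≈ 3.2694203e-09.
By linearity: E[X] = C(122, 3)·p³ ≈ 295240 · 3.2694203e-09 ≈ 0.00097.
Since α = 3/2 > 1, p = c/n^{3/2} = o(1/n) is below the triangle threshold p ~ 1/n. Asymptotically E[X] ~ (c³/6)·n^{3(1−α)} = (2³/6)·n^{-1.5} → 0, so by Markov's inequality G has no triangles w.h.p.

E[X] ≈ 0.00097; in regime p = Θ(1/n^{3/2}) E[X] tends to 0 (below the triangle threshold p ~ 1/n).


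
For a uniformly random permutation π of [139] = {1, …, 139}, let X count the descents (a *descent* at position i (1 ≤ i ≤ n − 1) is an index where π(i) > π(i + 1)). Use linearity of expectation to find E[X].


Write X = Σ X_I over i = 1, …, 138, with X_I the indicator of one descent.
There are 138 indicators.
For each fixed i, the pair (π(i), π(i+1)) is a uniformly random ordered pair of distinct values from {1, …, 139}; by symmetry P[π(i) > π(i+1)] = 1/2.
By linearity: E[X] = 138 · (1/2) = (139 − 1) · (1/2) = 69 ≈ 69.0000.

E[X] = 69 = 69.0000.


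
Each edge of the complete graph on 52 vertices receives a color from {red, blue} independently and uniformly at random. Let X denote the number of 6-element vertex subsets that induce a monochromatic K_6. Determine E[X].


Let X = Σ_S X_S over the C(52, 6) = 20358520 subsets S of size 6, where X_S = 1 if the K_6 on S is monochromatic.
For a fixed S, the K_6 on S has C(6, 2) = 15 edges. P[all 15 edges red] = (1/2)^15, and likewise for blue, so P[monochromatic] = 2·(1/2)^15 = 2^{1 − 15} = 1/16384.
Summing: E[X] = C(52, 6) · 2^{1 − 15} = 20358520 · 1/16384 = 2544815/2048.
Numerically: E[X] ≈ 1242.585.

E[X] = C(52,6)·2^(1−C(6,2)) = 2544815/2048 ≈ 1242.585.


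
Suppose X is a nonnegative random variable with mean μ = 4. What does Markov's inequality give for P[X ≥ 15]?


μ = E[X] = 4, a = 15.
Markov: P[X ≥ 15] ≤ μ/a = (4)/15 = 4/15.
Numerically: ≈ 0.2667.
(Since a = 15 > μ = 4.0000, the bound 4/15 is < 1 and informative.)

P[X ≥ 15] ≤ 4/15 ≈ 0.2667.


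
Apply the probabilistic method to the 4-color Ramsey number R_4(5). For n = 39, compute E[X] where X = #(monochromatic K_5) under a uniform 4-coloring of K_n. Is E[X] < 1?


E[X] = C(39, 5) · 4^{1 − 10} = 575757 · 4^{−9} = 575757/262144.
As a reduced fraction: E[X] = 575757/262144 ≈ 2.196339.
Is E[X] < 1? NO.
Since E[X] ≥ 1, the first-moment bound is inconclusive at n = 39; it does NOT by itself certify R_4(5) > 39.

E[X] = 575757/262144 ≈ 2.196339; E[X] ≥ 1; first-moment method inconclusive here.


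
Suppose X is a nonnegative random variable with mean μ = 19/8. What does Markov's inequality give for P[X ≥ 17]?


μ = E[X] = 19/8, a = 17.
Markov: P[X ≥ 17] ≤ μ/a = (19/8)/17 = 19/136.
Numerically: ≈ 0.140.
(Since a = 17 > μ = 2.375, the bound 19/136 is < 1 and informative.)

P[X ≥ 17] ≤ 19/136 ≈ 0.140.


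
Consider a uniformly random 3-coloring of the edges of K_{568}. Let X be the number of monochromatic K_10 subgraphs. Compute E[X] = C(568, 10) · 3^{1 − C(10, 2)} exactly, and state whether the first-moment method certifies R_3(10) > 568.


E[X] = C(568, 10) · 3^{1 − 45} = 889446337783744949208 · 3^{−44} = 889446337783744949208/984770902183611232881.
As a reduced fraction: E[X] = 98827370864860549912/109418989131512359209 ≈ 0.90320.
Is E[X] < 1? YES.
Since E[X] < 1, there exists a 3-coloring of K_{568} with no monochromatic K_10; hence R_3(10) > 568.

E[X] = 98827370864860549912/109418989131512359209 ≈ 0.90320; E[X] < 1, so R_3(10) > 568.


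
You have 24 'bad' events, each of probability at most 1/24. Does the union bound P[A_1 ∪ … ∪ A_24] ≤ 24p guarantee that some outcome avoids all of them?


Union bound: P[∪_{i=1}^{24} A_i] ≤ Σ_i P[A_i] ≤ 24·p = 24·(1/24) = 1.
Numerically: 1 ≈ 1.000000.
Is 1 < 1? NO.
Since the bound 1 is ≥ 1, the union bound is uninformative here; it does NOT by itself certify existence.

24·p = 1 ≈ 1.000000; existence NOT certified by the union bound.


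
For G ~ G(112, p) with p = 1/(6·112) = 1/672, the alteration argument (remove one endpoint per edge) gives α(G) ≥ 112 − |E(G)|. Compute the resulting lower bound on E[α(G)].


E[|E(G)|] = C(112, 2)·p = 6216 · (1/672) = 37/4.
E[α(G)] ≥ n − E[|E(G)|] = 112 − 37/4 = 411/4.
Numerically: ≈ 102.750.
(This is only a lower bound; the true E[α(G)] may be larger.)

E[α(G)] ≥ 411/4 ≈ 102.750.


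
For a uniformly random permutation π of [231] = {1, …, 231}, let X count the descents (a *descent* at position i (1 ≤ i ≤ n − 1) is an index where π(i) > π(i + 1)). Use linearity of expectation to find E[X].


Write X = Σ X_I over i = 1, …, 230, with X_I the indicator of one descent.
There are 230 indicators.
For each fixed i, the pair (π(i), π(i+1)) is a uniformly random ordered pair of distinct values from {1, …, 231}; by symmetry P[π(i) > π(i+1)] = 1/2.
By linearity: E[X] = 230 · (1/2) = (231 − 1) · (1/2) = 115 ≈ 115.0000.

E[X] = 115 = 115.0000.


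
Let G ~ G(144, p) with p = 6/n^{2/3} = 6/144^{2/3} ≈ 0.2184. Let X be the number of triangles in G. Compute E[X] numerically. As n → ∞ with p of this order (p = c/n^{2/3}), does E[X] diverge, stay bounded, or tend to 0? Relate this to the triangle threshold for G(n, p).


Number of potential triangles: C(144, 3) = 487344.
Each occurs with probability p³ ≈ (0.2184)³ ≈ 1.0416667e-02.
By linearity: E[X] = C(144, 3)·p³ ≈ 487344 · 1.0416667e-02 ≈ 5076.50000.
Since α = 2/3 < 1, p = c/n^{2/3} ≫ 1/n is above the triangle threshold p ~ 1/n. Asymptotically E[X] ~ (c³/6)·n^{3(1−α)} = (6³/6)·n^{1} → ∞; triangles are abundant w.h.p.

E[X] ≈ 5076.50000; in regime p = Θ(1/n^{2/3}) E[X] diverges (above the triangle threshold p ~ 1/n).


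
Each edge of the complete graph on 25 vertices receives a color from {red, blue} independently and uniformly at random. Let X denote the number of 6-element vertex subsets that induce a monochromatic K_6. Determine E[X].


Let X = Σ_S X_S over the C(25, 6) = 177100 subsets S of size 6, where X_S = 1 if the K_6 on S is monochromatic.
For a fixed S, the K_6 on S has C(6, 2) = 15 edges. P[all 15 edges red] = (1/2)^15, and likewise for blue, so P[monochromatic] = 2·(1/2)^15 = 2^{1 − 15} = 1/16384.
By linearity of expectation: E[X] = C(25, 6) · 2^{1 − 15} = 177100 · 1/16384 = 44275/4096.
Numerically: E[X] ≈ 10.809.

E[X] = C(25,6)·2^(1−C(6,2)) = 44275/4096 ≈ 10.809.


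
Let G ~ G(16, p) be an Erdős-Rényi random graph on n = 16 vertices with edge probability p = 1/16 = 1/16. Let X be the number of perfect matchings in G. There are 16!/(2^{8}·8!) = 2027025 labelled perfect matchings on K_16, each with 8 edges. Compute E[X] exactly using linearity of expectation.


K_16 has 16!/(2^{8}·8!) = 2027025 labelled perfect matchings.
For each such perfect matching H, let X_H = 1 if all 8 edges of H are present in G. Then P[X_H = 1] = p^{8} = (1/16)^{8} = 1/4294967296.
By linearity: E[X] = Σ_H E[X_H] = 2027025 · p^{8} = 2027025 · 1/4294967296 = 2027025/4294967296.
Numerically: E[X] ≈ 0.000472.

E[X] = 2027025 · (1/16)^{8} = 2027025/4294967296 ≈ 0.000472.


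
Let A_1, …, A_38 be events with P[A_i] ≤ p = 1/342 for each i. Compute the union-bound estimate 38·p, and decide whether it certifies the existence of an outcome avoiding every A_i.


Union bound: P[∪_{i=1}^{38} A_i] ≤ Σ_i P[A_i] ≤ 38·p = 38·(1/342) = 1/9.
Numerically: 1/9 ≈ 0.1111.
Is 1/9 < 1? YES.
Since P[∪ A_i] ≤ 1/9 < 1, the complement has P[∩ A_i^c] ≥ 1 − 1/9 = 8/9 > 0, so some outcome avoids every A_i.

38·p = 1/9 ≈ 0.1111; existence CERTIFIED by the union bound.


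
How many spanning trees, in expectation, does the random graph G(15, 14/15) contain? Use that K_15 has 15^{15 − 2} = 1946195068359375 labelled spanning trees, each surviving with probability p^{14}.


K_15 has 15^{15 − 2} = 1946195068359375 labelled spanning trees.
For each such spanning tree H, let X_H = 1 if all 14 edges of H are present in G. Then P[X_H = 1] = p^{14} = (14/15)^{14} = 11112006825558016/29192926025390625.
By linearity of expectation: E[X] = Σ_H E[X_H] = 1946195068359375 · p^{14} = 1946195068359375 · 11112006825558016/29192926025390625 = 11112006825558016/15.
Numerically: E[X] ≈ 7.408e+14.

E[X] = 1946195068359375 · (14/15)^{14} = 11112006825558016/15 ≈ 7.408e+14.


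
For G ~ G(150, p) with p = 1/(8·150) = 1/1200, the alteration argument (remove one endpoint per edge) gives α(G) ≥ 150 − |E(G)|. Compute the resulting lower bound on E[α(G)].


E[|E(G)|] = C(150, 2)·p = 11175 · (1/1200) = 149/16.
E[α(G)] ≥ n − E[|E(G)|] = 150 − 149/16 = 2251/16.
Numerically: ≈ 140.6875.
(This is only a lower bound; the true E[α(G)] may be larger.)

E[α(G)] ≥ 2251/16 ≈ 140.6875.


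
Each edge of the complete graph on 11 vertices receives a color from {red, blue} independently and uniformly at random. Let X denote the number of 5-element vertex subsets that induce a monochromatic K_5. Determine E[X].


Let X = Σ_S X_S over the C(11, 5) = 462 subsets S of size 5, where X_S = 1 if the K_5 on S is monochromatic.
For a fixed S, the K_5 on S has C(5, 2) = 10 edges. P[all 10 edges red] = (1/2)^10, and likewise for blue, so P[monochromatic] = 2·(1/2)^10 = 2^{1 − 10} = 1/512.
By linearity of expectation: E[X] = C(11, 5) · 2^{1 − 10} = 462 · 1/512 = 231/256.
Numerically: E[X] ≈ 0.902344.

E[X] = C(11,5)·2^(1−C(5,2)) = 231/256 ≈ 0.902344.


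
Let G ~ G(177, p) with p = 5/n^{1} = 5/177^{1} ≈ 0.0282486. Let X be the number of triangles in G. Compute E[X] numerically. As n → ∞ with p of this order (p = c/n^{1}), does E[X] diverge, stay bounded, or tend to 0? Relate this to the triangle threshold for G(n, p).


Number of potential triangles: C(177, 3) = 908600.
Each occurs with probability p³ ≈ (0.0282486)³ ≈ 2.25418842e-05.
By linearity: E[X] = C(177, 3)·p³ ≈ 908600 · 2.25418842e-05 ≈ 20.481556.
Here α = 1, so p = 5/n is exactly at the triangle threshold p ~ 1/n. Asymptotically E[X] → c³/6 = 5³/6 = 125/6 ≈ 20.833333, a bounded constant. In this regime the triangle count is asymptotically Poisson(c³/6).

E[X] ≈ 20.481556; in regime p = Θ(1/n^{1}) E[X] stays bounded (at the triangle threshold p ~ 1/n).


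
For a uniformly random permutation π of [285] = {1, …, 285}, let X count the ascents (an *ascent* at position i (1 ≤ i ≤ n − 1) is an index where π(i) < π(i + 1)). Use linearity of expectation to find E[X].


Write X = Σ X_I over i = 1, …, 284, with X_I the indicator of one ascent.
There are 284 indicators.
For each fixed i, the pair (π(i), π(i+1)) is a uniformly random ordered pair of distinct values from {1, …, 285}; by symmetry P[π(i) < π(i+1)] = 1/2.
By linearity: E[X] = 284 · (1/2) = (285 − 1) · (1/2) = 142 ≈ 142.000000.

E[X] = 142 = 142.000000.


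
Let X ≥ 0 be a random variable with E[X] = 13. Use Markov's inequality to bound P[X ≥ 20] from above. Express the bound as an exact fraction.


μ = E[X] = 13, a = 20.
Markov: P[X ≥ 20] ≤ μ/a = (13)/20 = 13/20.
Numerically: ≈ 0.650000.
(Since a = 20 > μ = 13.000000, the bound 13/20 is < 1 and informative.)

P[X ≥ 20] ≤ 13/20 ≈ 0.650000.


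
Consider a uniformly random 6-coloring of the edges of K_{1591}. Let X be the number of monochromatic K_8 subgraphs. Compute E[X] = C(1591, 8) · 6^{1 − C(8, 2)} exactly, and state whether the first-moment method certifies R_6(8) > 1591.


E[X] = C(1591, 8) · 6^{1 − 28} = 1000427749141189953870 · 6^{−27} = 1000427749141189953870/1023490369077469249536.
As a reduced fraction: E[X] = 55579319396732775215/56860576059859402752 ≈ 0.977.
Is E[X] < 1? YES.
Since E[X] < 1, there exists a 6-coloring of K_{1591} with no monochromatic K_8; hence R_6(8) > 1591.

E[X] = 55579319396732775215/56860576059859402752 ≈ 0.977; E[X] < 1, so R_6(8) > 1591.


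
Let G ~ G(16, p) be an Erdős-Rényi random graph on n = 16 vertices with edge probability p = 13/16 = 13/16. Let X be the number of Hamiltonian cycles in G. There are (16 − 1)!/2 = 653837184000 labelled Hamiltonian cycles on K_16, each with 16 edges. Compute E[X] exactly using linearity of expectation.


K_16 has (16 − 1)!/2 = 653837184000 labelled Hamiltonian cycles.
For each such Hamiltonian cycle H, let X_H = 1 if all 16 edges of H are present in G. Then P[X_H = 1] = p^{16} = (13/16)^{16} = 665416609183179841/18446744073709551616.
By linearity: E[X] = Σ_H E[X_H] = 653837184000 · p^{16} = 653837184000 · 665416609183179841/18446744073709551616 = 424877072202303561918952875/18014398509481984.
Numerically: E[X] ≈ 2.36e+10.

E[X] = 653837184000 · (13/16)^{16} = 424877072202303561918952875/18014398509481984 ≈ 2.36e+10.


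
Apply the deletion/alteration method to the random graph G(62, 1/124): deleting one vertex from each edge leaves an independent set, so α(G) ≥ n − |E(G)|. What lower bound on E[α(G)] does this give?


E[|E(G)|] = C(62, 2)·p = 1891 · (1/124) = 61/4.
E[α(G)] ≥ n − E[|E(G)|] = 62 − 61/4 = 187/4.
Numerically: ≈ 46.75000.
(This is only a lower bound; the true E[α(G)] may be larger.)

E[α(G)] ≥ 187/4 ≈ 46.75000.


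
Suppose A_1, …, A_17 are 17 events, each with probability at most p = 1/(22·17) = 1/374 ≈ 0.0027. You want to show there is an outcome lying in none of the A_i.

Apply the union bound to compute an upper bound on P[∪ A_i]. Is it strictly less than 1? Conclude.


Union bound: P[∪_{i=1}^{17} A_i] ≤ Σ_i P[A_i] ≤ 17·p = 17·(1/374) = 1/22.
Numerically: 1/22 ≈ 0.0455.
Is 1/22 < 1? YES.
Since P[∪ A_i] ≤ 1/22 < 1, the complement has P[∩ A_i^c] ≥ 1 − 1/22 = 21/22 > 0, so some outcome avoids every A_i.

17·p = 1/22 ≈ 0.0455; existence CERTIFIED by the union bound.
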